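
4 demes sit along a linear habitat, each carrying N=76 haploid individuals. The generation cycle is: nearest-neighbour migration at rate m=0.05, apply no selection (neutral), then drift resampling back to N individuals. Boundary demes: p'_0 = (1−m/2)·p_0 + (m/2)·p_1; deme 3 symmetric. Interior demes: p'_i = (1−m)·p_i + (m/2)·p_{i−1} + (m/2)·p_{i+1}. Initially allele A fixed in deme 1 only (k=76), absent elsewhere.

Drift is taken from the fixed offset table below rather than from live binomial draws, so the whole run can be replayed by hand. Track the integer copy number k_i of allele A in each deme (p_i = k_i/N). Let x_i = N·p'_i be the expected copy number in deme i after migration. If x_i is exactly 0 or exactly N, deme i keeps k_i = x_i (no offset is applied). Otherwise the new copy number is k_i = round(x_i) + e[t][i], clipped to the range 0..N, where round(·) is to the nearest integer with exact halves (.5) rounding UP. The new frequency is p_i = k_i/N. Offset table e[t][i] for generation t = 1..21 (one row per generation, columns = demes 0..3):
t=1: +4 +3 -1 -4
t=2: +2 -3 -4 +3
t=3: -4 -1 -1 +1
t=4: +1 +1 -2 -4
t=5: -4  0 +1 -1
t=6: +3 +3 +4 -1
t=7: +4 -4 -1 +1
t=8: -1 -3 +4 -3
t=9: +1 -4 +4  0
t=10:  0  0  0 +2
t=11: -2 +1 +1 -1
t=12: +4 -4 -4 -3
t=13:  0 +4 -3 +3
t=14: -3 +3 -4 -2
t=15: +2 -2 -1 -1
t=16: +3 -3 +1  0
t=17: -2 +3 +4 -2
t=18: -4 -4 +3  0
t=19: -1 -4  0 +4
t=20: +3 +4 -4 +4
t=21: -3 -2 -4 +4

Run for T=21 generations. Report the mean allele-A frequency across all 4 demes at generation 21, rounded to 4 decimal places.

0.2204

t=0: k=[0 76 0 0]
t=1: x=[1.9000 72.2000 1.9000 0.0000] k=[6 75 1 0]
t=2: x=[7.7250 71.4250 2.8250 0.0250] k=[10 68 0 3]
t=3: x=[11.4500 64.8500 1.7750 2.9250] k=[7 64 1 4]
t=4: x=[8.4250 61.0000 2.6500 3.9250] k=[9 62 1 0]
t=5: x=[10.3250 59.1500 2.5000 0.0250] k=[6 59 4 0]
t=6: x=[7.3250 56.3000 5.2750 0.1000] k=[10 59 9 0]
t=7: x=[11.2250 56.5250 10.0250 0.2250] k=[15 53 9 1]
t=8: x=[15.9500 50.9500 9.9000 1.2000] k=[15 48 14 0]
t=9: x=[15.8250 46.3250 14.5000 0.3500] k=[17 42 19 0]
t=10: x=[17.6250 40.8000 19.1000 0.4750] k=[18 41 19 2]
t=11: x=[18.5750 39.8750 19.1250 2.4250] k=[17 41 20 1]
t=12: x=[17.6000 39.8750 20.0500 1.4750] k=[22 36 16 0]
t=13: x=[22.3500 35.1500 16.1000 0.4000] k=[22 39 13 3]
t=14: x=[22.4250 37.9250 13.4000 3.2500] k=[19 41 9 1]
t=15: x=[19.5500 39.6500 9.6000 1.2000] k=[22 38 9 0]
t=16: x=[22.4000 36.8750 9.5000 0.2250] k=[25 34 11 0]
t=17: x=[25.2250 33.2000 11.3000 0.2750] k=[23 36 15 0]
t=18: x=[23.3250 35.1500 15.1500 0.3750] k=[19 31 18 0]
t=19: x=[19.3000 30.3750 17.8750 0.4500] k=[18 26 18 4]
t=20: x=[18.2000 25.6000 17.8500 4.3500] k=[21 30 14 8]
t=21: x=[21.2250 29.3750 14.2500 8.1500] k=[18 27 10 12]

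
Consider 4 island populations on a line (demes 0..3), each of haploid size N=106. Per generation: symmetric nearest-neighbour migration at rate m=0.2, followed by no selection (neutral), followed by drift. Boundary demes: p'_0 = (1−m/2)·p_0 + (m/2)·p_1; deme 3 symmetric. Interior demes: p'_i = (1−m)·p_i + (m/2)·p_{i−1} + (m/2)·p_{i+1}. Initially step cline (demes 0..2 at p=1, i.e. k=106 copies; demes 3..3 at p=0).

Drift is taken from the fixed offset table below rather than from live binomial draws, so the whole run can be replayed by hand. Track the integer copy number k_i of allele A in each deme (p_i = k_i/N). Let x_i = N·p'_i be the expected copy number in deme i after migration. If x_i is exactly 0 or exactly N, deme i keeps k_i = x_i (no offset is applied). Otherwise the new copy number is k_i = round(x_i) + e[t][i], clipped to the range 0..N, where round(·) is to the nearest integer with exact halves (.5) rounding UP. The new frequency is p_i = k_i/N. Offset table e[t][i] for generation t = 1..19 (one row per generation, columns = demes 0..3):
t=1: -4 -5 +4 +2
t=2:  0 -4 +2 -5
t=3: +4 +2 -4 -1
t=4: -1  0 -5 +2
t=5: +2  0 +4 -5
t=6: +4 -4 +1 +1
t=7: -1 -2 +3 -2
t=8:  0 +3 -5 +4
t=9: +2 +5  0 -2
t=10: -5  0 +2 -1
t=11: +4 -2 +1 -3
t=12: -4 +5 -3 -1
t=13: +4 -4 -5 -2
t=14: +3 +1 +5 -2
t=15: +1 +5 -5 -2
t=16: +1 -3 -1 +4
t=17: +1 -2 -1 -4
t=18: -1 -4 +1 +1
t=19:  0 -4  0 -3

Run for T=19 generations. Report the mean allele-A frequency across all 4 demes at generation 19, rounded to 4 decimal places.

0.6981

t=0: k=[106 106 106 0]
t=1: x=[106.0000 106.0000 95.4000 10.6000] k=[106 106 99 13]
t=2: x=[106.0000 105.3000 91.1000 21.6000] k=[106 101 93 17]
t=3: x=[105.5000 100.7000 86.2000 24.6000] k=[106 103 82 24]
t=4: x=[105.7000 101.2000 78.3000 29.8000] k=[105 101 73 32]
t=5: x=[104.6000 98.6000 71.7000 36.1000] k=[106 99 76 31]
t=6: x=[105.3000 97.4000 73.8000 35.5000] k=[106 93 75 37]
t=7: x=[104.7000 92.5000 73.0000 40.8000] k=[104 91 76 39]
t=8: x=[102.7000 90.8000 73.8000 42.7000] k=[103 94 69 47]
t=9: x=[102.1000 92.4000 69.3000 49.2000] k=[104 97 69 47]
t=10: x=[103.3000 94.9000 69.6000 49.2000] k=[98 95 72 48]
t=11: x=[97.7000 93.0000 71.9000 50.4000] k=[102 91 73 47]
t=12: x=[100.9000 90.3000 72.2000 49.6000] k=[97 95 69 49]
t=13: x=[96.8000 92.6000 69.6000 51.0000] k=[101 89 65 49]
t=14: x=[99.8000 87.8000 65.8000 50.6000] k=[103 89 71 49]
t=15: x=[101.6000 88.6000 70.6000 51.2000] k=[103 94 66 49]
t=16: x=[102.1000 92.1000 67.1000 50.7000] k=[103 89 66 55]
t=17: x=[101.6000 88.1000 67.2000 56.1000] k=[103 86 66 52]
t=18: x=[101.3000 85.7000 66.6000 53.4000] k=[100 82 68 54]
t=19: x=[98.2000 82.4000 68.0000 55.4000] k=[98 78 68 52]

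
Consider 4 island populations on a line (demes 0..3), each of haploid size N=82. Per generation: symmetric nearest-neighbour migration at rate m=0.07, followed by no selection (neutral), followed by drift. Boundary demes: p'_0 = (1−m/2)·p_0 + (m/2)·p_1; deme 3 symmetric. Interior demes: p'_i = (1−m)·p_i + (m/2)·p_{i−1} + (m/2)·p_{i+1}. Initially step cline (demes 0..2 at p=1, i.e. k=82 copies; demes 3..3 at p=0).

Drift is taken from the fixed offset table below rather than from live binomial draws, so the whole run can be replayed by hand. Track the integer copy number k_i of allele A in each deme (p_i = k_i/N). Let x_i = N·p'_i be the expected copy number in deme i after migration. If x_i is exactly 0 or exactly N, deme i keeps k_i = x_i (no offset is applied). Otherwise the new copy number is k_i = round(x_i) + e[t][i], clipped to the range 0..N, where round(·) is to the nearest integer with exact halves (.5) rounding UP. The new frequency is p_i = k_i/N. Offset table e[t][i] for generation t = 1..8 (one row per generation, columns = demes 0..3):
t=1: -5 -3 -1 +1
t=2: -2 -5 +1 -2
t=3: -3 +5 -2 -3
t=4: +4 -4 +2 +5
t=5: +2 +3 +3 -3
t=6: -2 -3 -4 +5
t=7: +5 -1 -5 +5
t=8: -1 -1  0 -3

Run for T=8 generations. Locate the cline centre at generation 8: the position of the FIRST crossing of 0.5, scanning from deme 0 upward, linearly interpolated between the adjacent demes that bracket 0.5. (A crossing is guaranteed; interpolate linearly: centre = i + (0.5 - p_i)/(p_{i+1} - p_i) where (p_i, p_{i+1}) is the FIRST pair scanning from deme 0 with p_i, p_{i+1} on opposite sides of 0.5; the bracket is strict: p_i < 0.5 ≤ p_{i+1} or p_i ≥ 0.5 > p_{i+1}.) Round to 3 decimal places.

t=0: k=[82 82 82 0]
t=1: x=[82.0000 82.0000 79.1300 2.8700] k=[82 82 78 4]
t=2: x=[82.0000 81.8600 75.5500 6.5900] k=[82 77 77 5]
t=3: x=[81.8250 77.1750 74.4800 7.5200] k=[79 82 72 5]
t=4: x=[79.1050 81.5450 70.0050 7.3450] k=[82 78 72 12]
t=5: x=[81.8600 77.9300 70.1100 14.1000] k=[82 81 73 11]
t=6: x=[81.9650 80.7550 71.1100 13.1700] k=[80 78 67 18]
t=7: x=[79.9300 77.6850 65.6700 19.7150] k=[82 77 61 25]
t=8: x=[81.8250 76.6150 60.3000 26.2600] k=[81 76 60 23]

2.514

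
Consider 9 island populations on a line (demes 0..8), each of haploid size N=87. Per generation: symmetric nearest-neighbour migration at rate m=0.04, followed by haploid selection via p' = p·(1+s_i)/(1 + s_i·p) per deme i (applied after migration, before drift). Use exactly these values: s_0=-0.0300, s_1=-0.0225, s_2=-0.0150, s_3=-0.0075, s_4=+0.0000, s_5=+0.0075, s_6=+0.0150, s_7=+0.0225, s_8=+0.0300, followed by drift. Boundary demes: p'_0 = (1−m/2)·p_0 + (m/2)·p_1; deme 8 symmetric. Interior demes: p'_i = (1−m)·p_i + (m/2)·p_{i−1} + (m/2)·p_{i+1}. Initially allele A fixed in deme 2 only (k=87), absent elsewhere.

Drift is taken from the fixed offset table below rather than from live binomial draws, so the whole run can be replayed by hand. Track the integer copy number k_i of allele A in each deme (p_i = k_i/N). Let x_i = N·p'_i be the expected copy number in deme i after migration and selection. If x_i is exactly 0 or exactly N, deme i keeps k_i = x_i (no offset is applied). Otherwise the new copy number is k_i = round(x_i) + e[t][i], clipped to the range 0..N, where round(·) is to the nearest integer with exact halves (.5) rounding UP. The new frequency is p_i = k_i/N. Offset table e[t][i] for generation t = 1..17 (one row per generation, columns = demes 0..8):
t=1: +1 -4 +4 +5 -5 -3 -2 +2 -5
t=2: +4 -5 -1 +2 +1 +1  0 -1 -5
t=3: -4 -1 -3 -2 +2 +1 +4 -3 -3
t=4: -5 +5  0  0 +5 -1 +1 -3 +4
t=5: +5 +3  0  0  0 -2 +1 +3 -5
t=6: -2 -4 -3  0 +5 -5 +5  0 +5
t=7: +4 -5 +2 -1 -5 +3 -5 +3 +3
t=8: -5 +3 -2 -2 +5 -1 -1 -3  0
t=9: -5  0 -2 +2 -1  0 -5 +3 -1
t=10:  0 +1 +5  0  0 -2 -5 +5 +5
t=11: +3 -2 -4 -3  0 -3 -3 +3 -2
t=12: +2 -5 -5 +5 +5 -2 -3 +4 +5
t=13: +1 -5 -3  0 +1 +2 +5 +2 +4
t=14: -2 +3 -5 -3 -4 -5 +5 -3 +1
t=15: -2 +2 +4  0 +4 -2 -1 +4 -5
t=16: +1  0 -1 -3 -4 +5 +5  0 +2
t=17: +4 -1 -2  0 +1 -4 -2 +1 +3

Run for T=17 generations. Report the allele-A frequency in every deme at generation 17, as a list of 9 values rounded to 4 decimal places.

[0.0805, 0.0805, 0.3678, 0.1494, 0.1724, 0.0230, 0.1379, 0.2529, 0.2299]

t=0: k=[0 0 87 0 0 0 0 0 0]
t=1: x=[0.0000 1.7016 83.4692 1.7272 0.0000 0.0000 0.0000 0.0000 0.0000] k=[0 0 87 7 0 0 0 0 0]
t=2: x=[0.0000 1.7016 83.6111 8.4027 0.1400 0.0000 0.0000 0.0000 0.0000] k=[0 0 83 10 1 0 0 0 0]
t=3: x=[0.0000 1.6233 79.7806 11.2063 1.1600 0.0201 0.0000 0.0000 0.0000] k=[0 1 77 9 3 1 0 0 0]
t=4: x=[0.0194 2.4453 73.9533 10.1722 3.0800 1.0276 0.0203 0.0000 0.0000] k=[0 7 74 10 8 0 1 0 0]
t=5: x=[0.1358 8.0325 71.1854 11.1665 7.8800 0.1813 0.9742 0.0204 0.0000] k=[5 11 71 11 8 0 2 3 0]
t=6: x=[4.9752 11.8452 68.3798 12.0616 7.9000 0.2015 2.0090 2.9834 0.0618] k=[3 8 65 12 13 0 7 3 5]
t=7: x=[3.0102 8.8573 62.5351 12.9966 12.7200 0.4030 6.8737 3.1876 5.1001] k=[7 4 65 12 8 3 2 6 8]
t=8: x=[6.7479 5.1683 62.4546 12.8971 7.9800 3.1023 2.1307 6.0847 8.1764] k=[2 8 60 11 13 2 1 3 8]
t=9: x=[2.0579 8.7395 57.6870 11.9422 12.7400 2.2161 1.0757 3.1264 8.1149] k=[0 9 56 14 12 2 0 6 7]
t=10: x=[0.1746 9.5645 53.9107 14.7078 11.8400 2.1758 0.1624 6.0236 7.1721] k=[0 11 59 15 12 0 0 11 12]
t=11: x=[0.2134 11.5108 56.8630 15.7228 11.8200 0.2418 0.2233 11.0122 12.2886] k=[3 10 53 13 12 0 0 14 10]
t=12: x=[3.0491 10.5079 51.0215 13.6929 11.7800 0.2418 0.2842 13.8979 10.3464] k=[5 6 46 19 17 0 0 18 15]
t=13: x=[4.8778 6.6391 44.3315 19.3863 16.7000 0.3425 0.3654 17.8942 15.4317] k=[6 2 41 19 18 2 5 20 19]
t=14: x=[5.7541 2.7977 39.4539 19.3067 17.7000 2.3974 5.3138 20.0209 19.4629] k=[4 6 34 16 14 0 10 17 20]
t=15: x=[3.9243 6.3841 32.7707 16.2204 13.7600 0.4836 10.0718 17.2253 20.3979] k=[2 8 37 16 18 0 9 21 15]
t=16: x=[2.0579 8.2878 35.6815 16.3598 17.6000 0.5440 9.1816 20.9923 15.4928] k=[3 8 35 13 14 6 14 21 17]
t=17: x=[3.0102 8.2681 33.7074 13.3746 13.8200 6.3639 14.1556 21.1340 17.4894] k=[7 7 32 13 15 2 12 22 20]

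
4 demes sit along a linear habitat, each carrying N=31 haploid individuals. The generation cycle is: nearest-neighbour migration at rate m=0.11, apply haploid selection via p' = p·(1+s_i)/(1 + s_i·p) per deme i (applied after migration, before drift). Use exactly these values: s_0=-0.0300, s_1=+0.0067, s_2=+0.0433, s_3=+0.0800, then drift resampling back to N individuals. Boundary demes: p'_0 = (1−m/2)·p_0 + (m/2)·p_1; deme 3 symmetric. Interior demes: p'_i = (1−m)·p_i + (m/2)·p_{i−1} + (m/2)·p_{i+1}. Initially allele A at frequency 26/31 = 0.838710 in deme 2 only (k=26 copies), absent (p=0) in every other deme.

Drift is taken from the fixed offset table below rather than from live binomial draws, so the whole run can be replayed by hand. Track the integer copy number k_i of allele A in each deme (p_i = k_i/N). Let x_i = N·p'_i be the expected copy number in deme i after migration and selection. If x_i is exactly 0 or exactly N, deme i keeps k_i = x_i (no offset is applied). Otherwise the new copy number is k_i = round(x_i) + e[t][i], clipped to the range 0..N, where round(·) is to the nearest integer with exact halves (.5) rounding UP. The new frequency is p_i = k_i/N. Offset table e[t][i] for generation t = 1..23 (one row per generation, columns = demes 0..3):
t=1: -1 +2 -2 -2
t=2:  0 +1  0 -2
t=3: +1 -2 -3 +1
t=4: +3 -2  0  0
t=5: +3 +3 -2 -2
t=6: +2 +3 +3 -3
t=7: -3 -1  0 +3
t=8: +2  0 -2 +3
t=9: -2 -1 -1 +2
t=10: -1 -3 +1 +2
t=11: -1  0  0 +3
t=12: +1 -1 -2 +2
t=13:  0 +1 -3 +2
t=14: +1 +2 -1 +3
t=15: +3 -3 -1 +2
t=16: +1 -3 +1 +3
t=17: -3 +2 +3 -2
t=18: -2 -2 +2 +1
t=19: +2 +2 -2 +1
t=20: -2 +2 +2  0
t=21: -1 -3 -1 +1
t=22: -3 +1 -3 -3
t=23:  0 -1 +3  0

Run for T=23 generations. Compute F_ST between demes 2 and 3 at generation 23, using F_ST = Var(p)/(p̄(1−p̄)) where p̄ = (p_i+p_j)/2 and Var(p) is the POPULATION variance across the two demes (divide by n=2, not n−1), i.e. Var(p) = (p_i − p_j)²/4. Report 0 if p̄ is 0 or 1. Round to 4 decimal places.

0.0727

t=0: k=[0 0 26 0]
t=1: x=[0.0000 1.4391 23.3861 1.5387] k=[0 3 21 0]
t=2: x=[0.1601 3.8474 19.1666 1.2437] k=[0 5 19 0]
t=3: x=[0.2668 5.5253 17.5088 1.1256] k=[1 4 15 2]
t=4: x=[1.1313 4.4655 14.0047 2.9118] k=[4 2 14 3]
t=5: x=[3.7876 2.7869 13.0542 3.8575] k=[7 6 11 2]
t=6: x=[6.7822 6.3637 10.5226 2.6774] k=[9 9 14 0]
t=7: x=[8.8067 9.3185 13.2757 0.8300] k=[6 8 13 4]
t=8: x=[5.9620 8.2052 12.5453 4.7989] k=[8 8 11 8]
t=9: x=[7.8205 8.2052 10.9685 8.6362] k=[6 7 10 11]
t=10: x=[5.9080 7.1467 10.1776 11.4959] k=[5 4 11 13]
t=11: x=[4.8197 4.4655 11.0242 13.4730] k=[4 4 11 16]
t=12: x=[3.8951 4.4102 11.1913 16.3207] k=[5 3 9 18]
t=13: x=[4.7659 3.4605 9.4410 18.0883] k=[5 4 6 20]
t=14: x=[4.8197 4.1891 6.8843 19.7865] k=[6 6 6 23]
t=15: x=[5.8540 6.0324 7.1659 22.5464] k=[9 3 6 25]
t=16: x=[8.4811 3.5158 7.1096 24.3652] k=[9 1 8 27]
t=17: x=[8.3726 1.8365 8.9270 26.2717] k=[5 4 12 24]
t=18: x=[4.8197 4.5207 12.5352 23.7752] k=[3 3 15 25]
t=19: x=[2.9185 3.6816 15.2182 24.8388] k=[5 6 13 26]
t=20: x=[4.9275 6.3637 13.6530 25.6351] k=[3 8 16 26]
t=21: x=[3.1869 8.2052 16.4377 25.7920] k=[2 5 15 27]
t=22: x=[2.1045 5.4148 15.4384 26.6366] k=[0 6 12 24]
t=23: x=[0.3202 6.0324 12.6461 23.7752] k=[0 5 16 24]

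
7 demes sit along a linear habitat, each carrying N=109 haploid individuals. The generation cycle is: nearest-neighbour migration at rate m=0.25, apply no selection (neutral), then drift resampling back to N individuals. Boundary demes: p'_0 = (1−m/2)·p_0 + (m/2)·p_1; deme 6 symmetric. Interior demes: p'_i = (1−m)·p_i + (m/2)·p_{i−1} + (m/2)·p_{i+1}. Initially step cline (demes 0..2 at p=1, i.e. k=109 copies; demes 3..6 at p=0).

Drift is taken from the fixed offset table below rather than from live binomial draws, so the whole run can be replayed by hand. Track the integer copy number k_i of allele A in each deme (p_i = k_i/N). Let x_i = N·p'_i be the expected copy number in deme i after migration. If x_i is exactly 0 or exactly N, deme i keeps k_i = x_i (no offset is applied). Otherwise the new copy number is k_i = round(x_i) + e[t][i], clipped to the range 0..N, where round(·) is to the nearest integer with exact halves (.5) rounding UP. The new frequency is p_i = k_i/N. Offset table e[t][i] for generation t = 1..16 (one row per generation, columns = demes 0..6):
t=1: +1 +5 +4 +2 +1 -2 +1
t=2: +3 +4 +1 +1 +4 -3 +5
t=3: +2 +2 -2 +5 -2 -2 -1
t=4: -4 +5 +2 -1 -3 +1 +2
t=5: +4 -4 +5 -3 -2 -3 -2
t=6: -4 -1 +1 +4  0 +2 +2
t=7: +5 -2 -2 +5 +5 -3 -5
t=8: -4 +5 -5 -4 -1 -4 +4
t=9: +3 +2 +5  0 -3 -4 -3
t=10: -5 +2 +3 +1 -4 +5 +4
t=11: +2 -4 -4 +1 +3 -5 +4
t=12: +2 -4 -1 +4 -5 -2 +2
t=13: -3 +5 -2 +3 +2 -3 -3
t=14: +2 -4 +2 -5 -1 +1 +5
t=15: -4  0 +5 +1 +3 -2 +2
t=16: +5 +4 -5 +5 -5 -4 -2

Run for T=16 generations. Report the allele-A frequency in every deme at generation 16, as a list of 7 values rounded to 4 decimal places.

[0.8991, 0.8349, 0.6330, 0.4862, 0.1927, 0.0550, 0.0917]

t=0: k=[109 109 109 0 0 0 0]
t=1: x=[109.0000 109.0000 95.3750 13.6250 0.0000 0.0000 0.0000] k=[109 109 99 16 0 0 0]
t=2: x=[109.0000 107.7500 89.8750 24.3750 2.0000 0.0000 0.0000] k=[109 109 91 25 6 0 0]
t=3: x=[109.0000 106.7500 85.0000 30.8750 7.6250 0.7500 0.0000] k=[109 109 83 36 6 0 0]
t=4: x=[109.0000 105.7500 80.3750 38.1250 9.0000 0.7500 0.0000] k=[109 109 82 37 6 2 0]
t=5: x=[109.0000 105.6250 79.7500 38.7500 9.3750 2.2500 0.2500] k=[109 102 85 36 7 0 0]
t=6: x=[108.1250 100.7500 81.0000 38.5000 9.7500 0.8750 0.0000] k=[104 100 82 43 10 3 0]
t=7: x=[103.5000 98.2500 79.3750 43.7500 13.2500 3.5000 0.3750] k=[109 96 77 49 18 1 0]
t=8: x=[107.3750 95.2500 75.8750 48.6250 19.7500 3.0000 0.1250] k=[103 100 71 45 19 0 4]
t=9: x=[102.6250 96.7500 71.3750 45.0000 19.8750 2.8750 3.5000] k=[106 99 76 45 17 0 1]
t=10: x=[105.1250 97.0000 75.0000 45.3750 18.3750 2.2500 0.8750] k=[100 99 78 46 14 7 5]
t=11: x=[99.8750 96.5000 76.6250 46.0000 17.1250 7.6250 5.2500] k=[102 93 73 47 20 3 9]
t=12: x=[100.8750 91.6250 72.2500 46.8750 21.2500 5.8750 8.2500] k=[103 88 71 51 16 4 10]
t=13: x=[101.1250 87.7500 70.6250 49.1250 18.8750 6.2500 9.2500] k=[98 93 69 52 21 3 6]
t=14: x=[97.3750 90.6250 69.8750 50.2500 22.6250 5.6250 5.6250] k=[99 87 72 45 22 7 11]
t=15: x=[97.5000 86.6250 70.5000 45.5000 23.0000 9.3750 10.5000] k=[94 87 76 47 26 7 13]
t=16: x=[93.1250 86.5000 73.7500 48.0000 26.2500 10.1250 12.2500] k=[98 91 69 53 21 6 10]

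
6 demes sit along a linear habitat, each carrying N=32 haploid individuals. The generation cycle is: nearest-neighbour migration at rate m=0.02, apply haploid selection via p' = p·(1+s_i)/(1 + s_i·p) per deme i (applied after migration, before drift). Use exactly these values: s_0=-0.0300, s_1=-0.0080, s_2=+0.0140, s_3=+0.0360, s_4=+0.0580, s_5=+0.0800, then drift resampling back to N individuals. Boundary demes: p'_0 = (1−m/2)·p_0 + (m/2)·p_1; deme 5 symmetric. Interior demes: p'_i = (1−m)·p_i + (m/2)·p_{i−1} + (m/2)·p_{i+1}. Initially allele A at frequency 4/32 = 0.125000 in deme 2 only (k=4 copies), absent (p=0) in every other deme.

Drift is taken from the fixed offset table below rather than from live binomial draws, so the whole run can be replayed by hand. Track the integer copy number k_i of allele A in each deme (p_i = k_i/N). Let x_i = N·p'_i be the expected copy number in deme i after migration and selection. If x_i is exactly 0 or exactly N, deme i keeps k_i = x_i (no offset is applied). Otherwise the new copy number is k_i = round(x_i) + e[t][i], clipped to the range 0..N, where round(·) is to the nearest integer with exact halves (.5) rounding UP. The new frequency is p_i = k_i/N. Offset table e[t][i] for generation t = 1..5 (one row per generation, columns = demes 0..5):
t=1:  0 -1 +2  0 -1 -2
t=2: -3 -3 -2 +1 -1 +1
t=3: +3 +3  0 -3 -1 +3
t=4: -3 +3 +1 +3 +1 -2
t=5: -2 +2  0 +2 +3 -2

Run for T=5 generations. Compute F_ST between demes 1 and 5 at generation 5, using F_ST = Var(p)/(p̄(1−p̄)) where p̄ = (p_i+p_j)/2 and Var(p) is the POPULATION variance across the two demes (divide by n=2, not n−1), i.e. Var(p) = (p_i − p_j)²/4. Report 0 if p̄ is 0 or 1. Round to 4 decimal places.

0.1429

t=0: k=[0 0 4 0 0 0]
t=1: x=[0.0000 0.0397 3.9681 0.0414 0.0000 0.0000] k=[0 0 6 0 0 0]
t=2: x=[0.0000 0.0595 5.9470 0.0622 0.0000 0.0000] k=[0 0 4 1 0 0]
t=3: x=[0.0000 0.0397 3.9782 1.0555 0.0106 0.0000] k=[0 3 4 0 0 0]
t=4: x=[0.0291 2.9584 3.9984 0.0414 0.0000 0.0000] k=[0 6 5 3 0 0]
t=5: x=[0.0582 5.8913 5.0488 3.0873 0.0317 0.0000] k=[0 8 5 5 3 0]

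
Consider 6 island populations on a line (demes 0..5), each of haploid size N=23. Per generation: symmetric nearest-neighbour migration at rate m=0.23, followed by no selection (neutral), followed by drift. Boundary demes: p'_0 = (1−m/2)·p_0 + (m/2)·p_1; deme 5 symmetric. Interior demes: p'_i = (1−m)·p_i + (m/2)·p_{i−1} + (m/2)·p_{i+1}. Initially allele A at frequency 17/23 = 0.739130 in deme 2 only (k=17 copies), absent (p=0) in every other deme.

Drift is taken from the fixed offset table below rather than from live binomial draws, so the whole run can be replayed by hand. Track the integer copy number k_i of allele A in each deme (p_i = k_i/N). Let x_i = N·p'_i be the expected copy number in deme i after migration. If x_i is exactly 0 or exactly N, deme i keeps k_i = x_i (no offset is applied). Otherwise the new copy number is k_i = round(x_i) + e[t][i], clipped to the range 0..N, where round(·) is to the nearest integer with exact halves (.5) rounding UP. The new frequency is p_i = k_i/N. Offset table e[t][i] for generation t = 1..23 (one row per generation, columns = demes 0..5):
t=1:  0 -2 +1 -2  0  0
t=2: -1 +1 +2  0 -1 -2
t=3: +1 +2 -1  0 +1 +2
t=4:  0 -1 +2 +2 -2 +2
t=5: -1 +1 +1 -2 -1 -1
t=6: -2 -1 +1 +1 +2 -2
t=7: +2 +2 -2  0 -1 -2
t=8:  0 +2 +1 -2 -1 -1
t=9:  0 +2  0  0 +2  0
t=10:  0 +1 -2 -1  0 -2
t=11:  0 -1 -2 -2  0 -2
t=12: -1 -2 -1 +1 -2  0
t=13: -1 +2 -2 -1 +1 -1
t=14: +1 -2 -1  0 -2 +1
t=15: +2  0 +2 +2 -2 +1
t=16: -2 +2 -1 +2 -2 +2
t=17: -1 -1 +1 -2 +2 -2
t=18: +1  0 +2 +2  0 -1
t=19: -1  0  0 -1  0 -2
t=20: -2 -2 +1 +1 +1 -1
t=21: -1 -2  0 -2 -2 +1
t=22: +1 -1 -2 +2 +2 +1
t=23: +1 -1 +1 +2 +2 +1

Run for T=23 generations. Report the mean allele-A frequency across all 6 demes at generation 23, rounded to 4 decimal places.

t=0: k=[0 0 17 0 0 0]
t=1: x=[0.0000 1.9550 13.0900 1.9550 0.0000 0.0000] k=[0 0 14 0 0 0]
t=2: x=[0.0000 1.6100 10.7800 1.6100 0.0000 0.0000] k=[0 3 13 2 0 0]
t=3: x=[0.3450 3.8050 10.5850 3.0350 0.2300 0.0000] k=[1 6 10 3 1 0]
t=4: x=[1.5750 5.8850 8.7350 3.5750 1.1150 0.1150] k=[2 5 11 6 0 2]
t=5: x=[2.3450 5.3450 9.7350 5.8850 0.9200 1.7700] k=[1 6 11 4 0 1]
t=6: x=[1.5750 6.0000 9.6200 4.3450 0.5750 0.8850] k=[0 5 11 5 3 0]
t=7: x=[0.5750 5.1150 9.6200 5.4600 2.8850 0.3450] k=[3 7 8 5 2 0]
t=8: x=[3.4600 6.6550 7.5400 5.0000 2.1150 0.2300] k=[3 9 9 3 1 0]
t=9: x=[3.6900 8.3100 8.3100 3.4600 1.1150 0.1150] k=[4 10 8 3 3 0]
t=10: x=[4.6900 9.0800 7.6550 3.5750 2.6550 0.3450] k=[5 10 6 3 3 0]
t=11: x=[5.5750 8.9650 6.1150 3.3450 2.6550 0.3450] k=[6 8 4 1 3 0]
t=12: x=[6.2300 7.3100 4.1150 1.5750 2.4250 0.3450] k=[5 5 3 3 0 0]
t=13: x=[5.0000 4.7700 3.2300 2.6550 0.3450 0.0000] k=[4 7 1 2 1 0]
t=14: x=[4.3450 5.9650 1.8050 1.7700 1.0000 0.1150] k=[5 4 1 2 0 1]
t=15: x=[4.8850 3.7700 1.4600 1.6550 0.3450 0.8850] k=[7 4 3 4 0 2]
t=16: x=[6.6550 4.2300 3.2300 3.4250 0.6900 1.7700] k=[5 6 2 5 0 4]
t=17: x=[5.1150 5.4250 2.8050 4.0800 1.0350 3.5400] k=[4 4 4 2 3 2]
t=18: x=[4.0000 4.0000 3.7700 2.3450 2.7700 2.1150] k=[5 4 6 4 3 1]
t=19: x=[4.8850 4.3450 5.5400 4.1150 2.8850 1.2300] k=[4 4 6 3 3 0]
t=20: x=[4.0000 4.2300 5.4250 3.3450 2.6550 0.3450] k=[2 2 6 4 4 0]
t=21: x=[2.0000 2.4600 5.3100 4.2300 3.5400 0.4600] k=[1 0 5 2 2 1]
t=22: x=[0.8850 0.6900 4.0800 2.3450 1.8850 1.1150] k=[2 0 2 4 4 2]
t=23: x=[1.7700 0.4600 2.0000 3.7700 3.7700 2.2300] k=[3 0 3 6 6 3]

0.1522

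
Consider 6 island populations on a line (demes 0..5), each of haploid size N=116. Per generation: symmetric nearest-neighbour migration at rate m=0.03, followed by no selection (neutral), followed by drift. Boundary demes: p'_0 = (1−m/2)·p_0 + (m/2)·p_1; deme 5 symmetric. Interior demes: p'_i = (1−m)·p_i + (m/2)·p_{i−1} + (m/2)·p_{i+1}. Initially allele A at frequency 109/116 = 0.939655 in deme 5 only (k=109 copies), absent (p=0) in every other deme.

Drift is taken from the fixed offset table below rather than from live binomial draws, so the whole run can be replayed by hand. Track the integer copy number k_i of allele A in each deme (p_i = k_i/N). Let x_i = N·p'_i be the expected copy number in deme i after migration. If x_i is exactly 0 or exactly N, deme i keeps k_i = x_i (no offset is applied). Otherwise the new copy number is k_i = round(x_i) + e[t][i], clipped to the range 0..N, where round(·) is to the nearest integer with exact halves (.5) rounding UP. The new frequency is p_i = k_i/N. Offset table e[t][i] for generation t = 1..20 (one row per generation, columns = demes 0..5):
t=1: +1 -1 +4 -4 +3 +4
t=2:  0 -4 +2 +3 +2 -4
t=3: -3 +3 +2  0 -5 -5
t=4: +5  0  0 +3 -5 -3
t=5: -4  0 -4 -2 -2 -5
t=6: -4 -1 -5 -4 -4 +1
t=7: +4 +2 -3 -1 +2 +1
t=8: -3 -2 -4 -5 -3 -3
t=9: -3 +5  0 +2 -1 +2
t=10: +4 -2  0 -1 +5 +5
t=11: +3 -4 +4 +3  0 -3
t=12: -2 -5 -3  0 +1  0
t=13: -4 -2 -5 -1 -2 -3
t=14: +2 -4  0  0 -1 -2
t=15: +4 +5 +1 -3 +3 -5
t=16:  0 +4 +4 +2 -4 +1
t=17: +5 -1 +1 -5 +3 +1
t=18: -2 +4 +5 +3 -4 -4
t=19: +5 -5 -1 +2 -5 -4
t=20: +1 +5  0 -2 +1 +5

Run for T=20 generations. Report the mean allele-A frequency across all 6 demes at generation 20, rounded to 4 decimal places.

0.1494

t=0: k=[0 0 0 0 0 109]
t=1: x=[0.0000 0.0000 0.0000 0.0000 1.6350 107.3650] k=[0 0 0 0 5 111]
t=2: x=[0.0000 0.0000 0.0000 0.0750 6.5150 109.4100] k=[0 0 0 3 9 105]
t=3: x=[0.0000 0.0000 0.0450 3.0450 10.3500 103.5600] k=[0 0 2 3 5 99]
t=4: x=[0.0000 0.0300 1.9850 3.0150 6.3800 97.5900] k=[0 0 2 6 1 95]
t=5: x=[0.0000 0.0300 2.0300 5.8650 2.4850 93.5900] k=[0 0 0 4 0 89]
t=6: x=[0.0000 0.0000 0.0600 3.8800 1.3950 87.6650] k=[0 0 0 0 0 89]
t=7: x=[0.0000 0.0000 0.0000 0.0000 1.3350 87.6650] k=[0 0 0 0 3 89]
t=8: x=[0.0000 0.0000 0.0000 0.0450 4.2450 87.7100] k=[0 0 0 0 1 85]
t=9: x=[0.0000 0.0000 0.0000 0.0150 2.2450 83.7400] k=[0 0 0 2 1 86]
t=10: x=[0.0000 0.0000 0.0300 1.9550 2.2900 84.7250] k=[0 0 0 1 7 90]
t=11: x=[0.0000 0.0000 0.0150 1.0750 8.1550 88.7550] k=[0 0 4 4 8 86]
t=12: x=[0.0000 0.0600 3.9400 4.0600 9.1100 84.8300] k=[0 0 1 4 10 85]
t=13: x=[0.0000 0.0150 1.0300 4.0450 11.0350 83.8750] k=[0 0 0 3 9 81]
t=14: x=[0.0000 0.0000 0.0450 3.0450 9.9900 79.9200] k=[0 0 0 3 9 78]
t=15: x=[0.0000 0.0000 0.0450 3.0450 9.9450 76.9650] k=[0 0 1 0 13 72]
t=16: x=[0.0000 0.0150 0.9700 0.2100 13.6900 71.1150] k=[0 4 5 2 10 72]
t=17: x=[0.0600 3.9550 4.9400 2.1650 10.8100 71.0700] k=[5 3 6 0 14 72]
t=18: x=[4.9700 3.0750 5.8650 0.3000 14.6600 71.1300] k=[3 7 11 3 11 67]
t=19: x=[3.0600 7.0000 10.8200 3.2400 11.7200 66.1600] k=[8 2 10 5 7 62]
t=20: x=[7.9100 2.2100 9.8050 5.1050 7.7950 61.1750] k=[9 7 10 3 9 66]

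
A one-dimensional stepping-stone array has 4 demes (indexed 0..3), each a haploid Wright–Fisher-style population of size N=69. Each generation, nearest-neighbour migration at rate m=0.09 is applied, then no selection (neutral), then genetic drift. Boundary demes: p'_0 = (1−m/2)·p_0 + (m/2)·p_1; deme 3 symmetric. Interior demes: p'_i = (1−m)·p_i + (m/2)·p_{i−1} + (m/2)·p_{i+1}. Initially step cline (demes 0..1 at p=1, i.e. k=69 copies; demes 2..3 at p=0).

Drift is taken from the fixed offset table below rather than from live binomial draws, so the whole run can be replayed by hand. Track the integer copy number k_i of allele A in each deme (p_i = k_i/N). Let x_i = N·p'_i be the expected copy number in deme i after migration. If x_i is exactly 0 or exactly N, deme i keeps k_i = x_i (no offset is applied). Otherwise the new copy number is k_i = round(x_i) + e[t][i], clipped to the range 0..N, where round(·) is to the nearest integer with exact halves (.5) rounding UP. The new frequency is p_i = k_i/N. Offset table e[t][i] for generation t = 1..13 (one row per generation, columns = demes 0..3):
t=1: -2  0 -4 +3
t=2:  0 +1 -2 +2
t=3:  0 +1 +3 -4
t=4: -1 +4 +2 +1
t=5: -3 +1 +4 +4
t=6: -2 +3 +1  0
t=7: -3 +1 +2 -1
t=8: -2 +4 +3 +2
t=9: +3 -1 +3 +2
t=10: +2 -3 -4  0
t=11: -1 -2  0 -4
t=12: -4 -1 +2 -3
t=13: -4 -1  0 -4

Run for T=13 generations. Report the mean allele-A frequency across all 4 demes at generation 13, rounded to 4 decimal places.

0.5109

t=0: k=[69 69 0 0]
t=1: x=[69.0000 65.8950 3.1050 0.0000] k=[69 66 0 0]
t=2: x=[68.8650 63.1650 2.9700 0.0000] k=[69 64 1 0]
t=3: x=[68.7750 61.3900 3.7900 0.0450] k=[69 62 7 0]
t=4: x=[68.6850 59.8400 9.1600 0.3150] k=[68 64 11 1]
t=5: x=[67.8200 61.7950 12.9350 1.4500] k=[65 63 17 5]
t=6: x=[64.9100 61.0200 18.5300 5.5400] k=[63 64 20 6]
t=7: x=[63.0450 61.9750 21.3500 6.6300] k=[60 63 23 6]
t=8: x=[60.1350 61.0650 24.0350 6.7650] k=[58 65 27 9]
t=9: x=[58.3150 62.9750 27.9000 9.8100] k=[61 62 31 12]
t=10: x=[61.0450 60.5600 31.5400 12.8550] k=[63 58 28 13]
t=11: x=[62.7750 56.8750 28.6750 13.6750] k=[62 55 29 10]
t=12: x=[61.6850 54.1450 29.3150 10.8550] k=[58 53 31 8]
t=13: x=[57.7750 52.2350 30.9550 9.0350] k=[54 51 31 5]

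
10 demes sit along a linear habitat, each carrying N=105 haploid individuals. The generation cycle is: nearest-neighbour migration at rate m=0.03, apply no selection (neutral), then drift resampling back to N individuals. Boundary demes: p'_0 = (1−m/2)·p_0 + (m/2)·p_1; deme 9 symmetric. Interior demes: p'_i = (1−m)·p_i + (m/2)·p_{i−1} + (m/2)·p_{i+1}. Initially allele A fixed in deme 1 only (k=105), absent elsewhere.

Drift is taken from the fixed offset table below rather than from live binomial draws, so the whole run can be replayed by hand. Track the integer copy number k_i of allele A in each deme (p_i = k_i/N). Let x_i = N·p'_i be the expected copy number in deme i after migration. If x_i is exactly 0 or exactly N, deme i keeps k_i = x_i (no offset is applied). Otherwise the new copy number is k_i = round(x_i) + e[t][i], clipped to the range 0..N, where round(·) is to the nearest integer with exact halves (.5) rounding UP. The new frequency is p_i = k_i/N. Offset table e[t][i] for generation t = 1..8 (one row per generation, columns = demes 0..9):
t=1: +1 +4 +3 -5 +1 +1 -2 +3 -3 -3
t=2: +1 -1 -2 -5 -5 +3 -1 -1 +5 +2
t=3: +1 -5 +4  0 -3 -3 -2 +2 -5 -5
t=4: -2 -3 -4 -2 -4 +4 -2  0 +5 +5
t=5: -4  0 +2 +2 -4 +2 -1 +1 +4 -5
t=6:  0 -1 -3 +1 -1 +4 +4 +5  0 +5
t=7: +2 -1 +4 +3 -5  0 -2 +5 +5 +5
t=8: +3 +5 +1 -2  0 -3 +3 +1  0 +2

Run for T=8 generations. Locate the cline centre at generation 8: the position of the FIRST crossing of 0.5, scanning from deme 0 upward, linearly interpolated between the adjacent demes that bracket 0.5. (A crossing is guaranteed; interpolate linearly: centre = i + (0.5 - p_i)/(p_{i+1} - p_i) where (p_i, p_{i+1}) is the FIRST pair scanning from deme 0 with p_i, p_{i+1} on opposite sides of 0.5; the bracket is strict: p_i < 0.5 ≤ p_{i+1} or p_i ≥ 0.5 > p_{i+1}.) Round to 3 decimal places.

t=0: k=[0 105 0 0 0 0 0 0 0 0]
t=1: x=[1.5750 101.8500 1.5750 0.0000 0.0000 0.0000 0.0000 0.0000 0.0000 0.0000] k=[3 105 5 0 0 0 0 0 0 0]
t=2: x=[4.5300 101.9700 6.4250 0.0750 0.0000 0.0000 0.0000 0.0000 0.0000 0.0000] k=[6 101 4 0 0 0 0 0 0 0]
t=3: x=[7.4250 98.1200 5.3950 0.0600 0.0000 0.0000 0.0000 0.0000 0.0000 0.0000] k=[8 93 9 0 0 0 0 0 0 0]
t=4: x=[9.2750 90.4650 10.1250 0.1350 0.0000 0.0000 0.0000 0.0000 0.0000 0.0000] k=[7 87 6 0 0 0 0 0 0 0]
t=5: x=[8.2000 84.5850 7.1250 0.0900 0.0000 0.0000 0.0000 0.0000 0.0000 0.0000] k=[4 85 9 2 0 0 0 0 0 0]
t=6: x=[5.2150 82.6450 10.0350 2.0750 0.0300 0.0000 0.0000 0.0000 0.0000 0.0000] k=[5 82 7 3 0 0 0 0 0 0]
t=7: x=[6.1550 79.7200 8.0650 3.0150 0.0450 0.0000 0.0000 0.0000 0.0000 0.0000] k=[8 79 12 6 0 0 0 0 0 0]
t=8: x=[9.0650 76.9300 12.9150 6.0000 0.0900 0.0000 0.0000 0.0000 0.0000 0.0000] k=[12 82 14 4 0 0 0 0 0 0]

0.579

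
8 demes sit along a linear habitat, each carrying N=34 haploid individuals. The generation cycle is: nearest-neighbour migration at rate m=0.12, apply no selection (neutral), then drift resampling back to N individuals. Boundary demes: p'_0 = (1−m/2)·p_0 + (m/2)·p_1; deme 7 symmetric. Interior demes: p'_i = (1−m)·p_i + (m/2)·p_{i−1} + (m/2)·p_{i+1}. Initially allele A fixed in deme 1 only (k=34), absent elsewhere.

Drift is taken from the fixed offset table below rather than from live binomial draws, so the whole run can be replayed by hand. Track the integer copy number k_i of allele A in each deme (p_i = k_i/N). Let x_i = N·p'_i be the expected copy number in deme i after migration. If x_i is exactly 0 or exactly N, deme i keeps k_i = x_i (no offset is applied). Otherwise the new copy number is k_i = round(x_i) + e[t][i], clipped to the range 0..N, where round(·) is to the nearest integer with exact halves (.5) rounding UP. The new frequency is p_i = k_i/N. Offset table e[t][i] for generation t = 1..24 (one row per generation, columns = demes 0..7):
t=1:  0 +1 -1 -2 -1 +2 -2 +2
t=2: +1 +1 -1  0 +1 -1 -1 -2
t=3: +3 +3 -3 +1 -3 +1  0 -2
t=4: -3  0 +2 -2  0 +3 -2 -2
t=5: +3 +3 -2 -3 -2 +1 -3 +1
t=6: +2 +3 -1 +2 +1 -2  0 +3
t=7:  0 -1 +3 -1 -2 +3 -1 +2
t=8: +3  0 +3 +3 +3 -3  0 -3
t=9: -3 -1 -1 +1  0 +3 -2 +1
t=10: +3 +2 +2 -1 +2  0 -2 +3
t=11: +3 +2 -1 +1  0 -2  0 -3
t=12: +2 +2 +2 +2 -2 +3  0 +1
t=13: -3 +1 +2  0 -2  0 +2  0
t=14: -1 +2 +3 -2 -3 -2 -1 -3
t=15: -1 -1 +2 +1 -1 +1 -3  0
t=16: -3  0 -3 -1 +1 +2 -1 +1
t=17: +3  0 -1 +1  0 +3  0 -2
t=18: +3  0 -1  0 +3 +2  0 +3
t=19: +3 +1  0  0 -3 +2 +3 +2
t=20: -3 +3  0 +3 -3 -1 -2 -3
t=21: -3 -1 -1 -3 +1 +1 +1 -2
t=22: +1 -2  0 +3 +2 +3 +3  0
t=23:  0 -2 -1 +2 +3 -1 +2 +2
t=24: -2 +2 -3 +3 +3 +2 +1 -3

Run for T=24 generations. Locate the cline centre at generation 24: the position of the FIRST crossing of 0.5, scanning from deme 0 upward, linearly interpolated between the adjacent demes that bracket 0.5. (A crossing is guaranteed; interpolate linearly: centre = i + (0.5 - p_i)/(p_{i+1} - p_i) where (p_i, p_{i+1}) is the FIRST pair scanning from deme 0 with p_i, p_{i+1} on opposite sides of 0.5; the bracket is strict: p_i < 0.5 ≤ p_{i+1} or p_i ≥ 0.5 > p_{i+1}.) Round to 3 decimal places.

t=0: k=[0 34 0 0 0 0 0 0]
t=1: x=[2.0400 29.9200 2.0400 0.0000 0.0000 0.0000 0.0000 0.0000] k=[2 31 1 0 0 0 0 0]
t=2: x=[3.7400 27.4600 2.7400 0.0600 0.0000 0.0000 0.0000 0.0000] k=[5 28 2 0 0 0 0 0]
t=3: x=[6.3800 25.0600 3.4400 0.1200 0.0000 0.0000 0.0000 0.0000] k=[9 28 0 1 0 0 0 0]
t=4: x=[10.1400 25.1800 1.7400 0.8800 0.0600 0.0000 0.0000 0.0000] k=[7 25 4 0 0 0 0 0]
t=5: x=[8.0800 22.6600 5.0200 0.2400 0.0000 0.0000 0.0000 0.0000] k=[11 26 3 0 0 0 0 0]
t=6: x=[11.9000 23.7200 4.2000 0.1800 0.0000 0.0000 0.0000 0.0000] k=[14 27 3 2 0 0 0 0]
t=7: x=[14.7800 24.7800 4.3800 1.9400 0.1200 0.0000 0.0000 0.0000] k=[15 24 7 1 0 0 0 0]
t=8: x=[15.5400 22.4400 7.6600 1.3000 0.0600 0.0000 0.0000 0.0000] k=[19 22 11 4 3 0 0 0]
t=9: x=[19.1800 21.1600 11.2400 4.3600 2.8800 0.1800 0.0000 0.0000] k=[16 20 10 5 3 3 0 0]
t=10: x=[16.2400 19.1600 10.3000 5.1800 3.1200 2.8200 0.1800 0.0000] k=[19 21 12 4 5 3 0 0]
t=11: x=[19.1200 20.3400 12.0600 4.5400 4.8200 2.9400 0.1800 0.0000] k=[22 22 11 6 5 1 0 0]
t=12: x=[22.0000 21.3400 11.3600 6.2400 4.8200 1.1800 0.0600 0.0000] k=[24 23 13 8 3 4 0 0]
t=13: x=[23.9400 22.4600 13.3000 8.0000 3.3600 3.7000 0.2400 0.0000] k=[21 23 15 8 1 4 2 0]
t=14: x=[21.1200 22.4000 15.0600 8.0000 1.6000 3.7000 2.0000 0.1200] k=[20 24 18 6 0 2 1 0]
t=15: x=[20.2400 23.4000 17.6400 6.3600 0.4800 1.8200 1.0000 0.0600] k=[19 22 20 7 0 3 0 0]
t=16: x=[19.1800 21.7000 19.3400 7.3600 0.6000 2.6400 0.1800 0.0000] k=[16 22 16 6 2 5 0 0]
t=17: x=[16.3600 21.2800 15.7600 6.3600 2.4200 4.5200 0.3000 0.0000] k=[19 21 15 7 2 8 0 0]
t=18: x=[19.1200 20.5200 14.8800 7.1800 2.6600 7.1600 0.4800 0.0000] k=[22 21 14 7 6 9 0 0]
t=19: x=[21.9400 20.6400 14.0000 7.3600 6.2400 8.2800 0.5400 0.0000] k=[25 22 14 7 3 10 4 0]
t=20: x=[24.8200 21.7000 14.0600 7.1800 3.6600 9.2200 4.1200 0.2400] k=[22 25 14 10 1 8 2 0]
t=21: x=[22.1800 24.1600 14.4200 9.7000 1.9600 7.2200 2.2400 0.1200] k=[19 23 13 7 3 8 3 0]
t=22: x=[19.2400 22.1600 13.2400 7.1200 3.5400 7.4000 3.1200 0.1800] k=[20 20 13 10 6 10 6 0]
t=23: x=[20.0000 19.5800 13.2400 9.9400 6.4800 9.5200 5.8800 0.3600] k=[20 18 12 12 9 9 8 2]
t=24: x=[19.8800 17.7600 12.3600 11.8200 9.1800 8.9400 7.7000 2.3600] k=[18 20 9 15 12 11 9 0]

1.273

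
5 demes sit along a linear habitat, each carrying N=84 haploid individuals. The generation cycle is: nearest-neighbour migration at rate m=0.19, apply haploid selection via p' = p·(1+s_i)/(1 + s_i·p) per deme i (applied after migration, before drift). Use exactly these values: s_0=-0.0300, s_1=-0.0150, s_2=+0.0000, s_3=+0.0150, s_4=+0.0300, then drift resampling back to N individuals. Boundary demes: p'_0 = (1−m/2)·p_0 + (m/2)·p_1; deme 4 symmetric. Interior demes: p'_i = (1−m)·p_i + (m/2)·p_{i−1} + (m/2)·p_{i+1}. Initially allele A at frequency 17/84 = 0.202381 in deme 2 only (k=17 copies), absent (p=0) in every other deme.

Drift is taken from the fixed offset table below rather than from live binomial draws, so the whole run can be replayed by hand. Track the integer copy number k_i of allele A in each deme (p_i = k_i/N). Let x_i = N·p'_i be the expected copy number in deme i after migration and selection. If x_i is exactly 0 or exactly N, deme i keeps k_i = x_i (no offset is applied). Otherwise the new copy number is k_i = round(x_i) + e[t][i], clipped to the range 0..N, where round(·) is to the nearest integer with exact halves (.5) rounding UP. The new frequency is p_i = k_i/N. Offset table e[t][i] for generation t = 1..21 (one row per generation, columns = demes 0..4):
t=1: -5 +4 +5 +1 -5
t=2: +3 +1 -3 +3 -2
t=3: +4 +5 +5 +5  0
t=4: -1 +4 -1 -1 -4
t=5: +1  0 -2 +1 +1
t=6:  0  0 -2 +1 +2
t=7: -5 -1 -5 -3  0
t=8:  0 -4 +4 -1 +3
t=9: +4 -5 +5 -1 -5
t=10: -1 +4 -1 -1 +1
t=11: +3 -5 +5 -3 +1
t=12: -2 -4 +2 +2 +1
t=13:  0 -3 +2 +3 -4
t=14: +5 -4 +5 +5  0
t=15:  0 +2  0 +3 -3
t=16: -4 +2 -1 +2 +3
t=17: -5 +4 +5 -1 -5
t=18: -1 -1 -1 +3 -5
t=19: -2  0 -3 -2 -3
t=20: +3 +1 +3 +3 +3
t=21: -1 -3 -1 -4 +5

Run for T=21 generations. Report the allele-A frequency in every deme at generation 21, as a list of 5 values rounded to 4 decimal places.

t=0: k=[0 0 17 0 0]
t=1: x=[0.0000 1.5912 13.7700 1.6388 0.0000] k=[0 6 19 3 0]
t=2: x=[0.5530 6.5728 16.2450 4.2953 0.2935] k=[4 8 13 7 0]
t=3: x=[4.2553 7.9851 11.9550 6.9999 0.6848] k=[8 13 17 12 1]
t=4: x=[8.2457 12.7408 16.1450 11.5778 2.1048] k=[7 17 15 11 0]
t=5: x=[7.7335 15.6665 14.8100 10.4707 1.0759] k=[9 16 13 11 2]
t=6: x=[9.4075 14.8642 13.0950 10.4707 2.9377] k=[9 15 11 11 5]
t=7: x=[9.3147 13.8741 11.3800 10.5668 5.7257] k=[4 13 6 8 6]
t=8: x=[4.7175 11.3310 6.8550 7.7238 6.3616] k=[5 7 11 7 9]
t=9: x=[5.0436 7.0913 10.2400 7.6732 9.0458] k=[9 2 15 7 4]
t=10: x=[8.1091 3.8442 13.0050 7.5770 4.4068] k=[7 8 12 7 5]
t=11: x=[6.8996 8.1728 11.1450 7.3847 5.3358] k=[10 3 16 4 6]
t=12: x=[9.0852 4.8307 13.6250 5.4048 5.9719] k=[7 1 16 7 7]
t=13: x=[6.2515 2.9517 13.7200 7.9617 7.1920] k=[6 0 16 11 3]
t=14: x=[5.2773 2.0594 14.0050 10.8550 3.8676] k=[10 0 19 16 4]
t=15: x=[8.8070 2.7150 16.9100 15.3307 5.2845] k=[9 5 17 18 2]
t=16: x=[8.3872 6.4297 15.9550 16.5823 3.6210] k=[4 8 15 19 7]
t=17: x=[4.2553 8.1728 14.7150 17.6870 8.3599] k=[0 12 20 17 3]
t=18: x=[1.1063 11.4695 18.9550 16.1483 4.4530] k=[0 10 18 19 0]
t=19: x=[0.9218 9.6798 17.3350 17.3037 1.8580] k=[0 10 14 15 0]
t=20: x=[0.9218 9.3042 13.7150 13.6493 1.4670] k=[4 10 17 17 4]
t=21: x=[4.4401 9.9615 16.3350 15.9566 5.3820] k=[3 7 15 12 10]

[0.0357, 0.0833, 0.1786, 0.1429, 0.1190]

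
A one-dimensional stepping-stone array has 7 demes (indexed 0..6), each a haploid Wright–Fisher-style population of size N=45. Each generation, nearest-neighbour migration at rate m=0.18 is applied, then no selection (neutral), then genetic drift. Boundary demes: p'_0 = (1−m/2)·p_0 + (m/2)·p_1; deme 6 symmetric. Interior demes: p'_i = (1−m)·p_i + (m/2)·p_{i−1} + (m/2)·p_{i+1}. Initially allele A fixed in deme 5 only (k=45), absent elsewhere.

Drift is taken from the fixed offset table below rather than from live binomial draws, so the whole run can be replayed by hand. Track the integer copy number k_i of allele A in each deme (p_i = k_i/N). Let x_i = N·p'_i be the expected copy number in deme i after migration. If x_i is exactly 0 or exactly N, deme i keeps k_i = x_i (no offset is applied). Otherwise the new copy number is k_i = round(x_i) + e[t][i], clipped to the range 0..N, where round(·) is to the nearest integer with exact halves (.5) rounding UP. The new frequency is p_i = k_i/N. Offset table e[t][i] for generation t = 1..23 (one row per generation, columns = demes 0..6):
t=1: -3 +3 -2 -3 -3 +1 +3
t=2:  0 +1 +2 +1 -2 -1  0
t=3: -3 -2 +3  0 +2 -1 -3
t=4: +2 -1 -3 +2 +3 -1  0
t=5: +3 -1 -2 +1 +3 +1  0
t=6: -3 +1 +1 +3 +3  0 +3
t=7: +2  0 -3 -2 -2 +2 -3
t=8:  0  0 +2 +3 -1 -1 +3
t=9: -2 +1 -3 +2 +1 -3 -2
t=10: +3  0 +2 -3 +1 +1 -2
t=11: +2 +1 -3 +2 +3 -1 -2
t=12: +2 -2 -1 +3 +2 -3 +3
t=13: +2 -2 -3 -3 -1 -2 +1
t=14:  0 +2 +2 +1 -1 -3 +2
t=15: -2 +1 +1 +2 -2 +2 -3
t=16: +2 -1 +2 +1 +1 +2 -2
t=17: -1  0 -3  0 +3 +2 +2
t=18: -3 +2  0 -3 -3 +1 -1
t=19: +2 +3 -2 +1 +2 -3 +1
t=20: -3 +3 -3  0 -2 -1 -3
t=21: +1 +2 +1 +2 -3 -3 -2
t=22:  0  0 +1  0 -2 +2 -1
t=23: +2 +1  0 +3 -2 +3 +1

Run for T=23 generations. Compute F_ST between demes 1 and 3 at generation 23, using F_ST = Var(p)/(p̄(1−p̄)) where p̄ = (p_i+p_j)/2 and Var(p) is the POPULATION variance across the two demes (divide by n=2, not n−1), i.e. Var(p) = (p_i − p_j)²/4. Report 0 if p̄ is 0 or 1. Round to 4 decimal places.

0.0007

t=0: k=[0 0 0 0 0 45 0]
t=1: x=[0.0000 0.0000 0.0000 0.0000 4.0500 36.9000 4.0500] k=[0 0 0 0 1 38 7]
t=2: x=[0.0000 0.0000 0.0000 0.0900 4.2400 31.8800 9.7900] k=[0 0 0 1 2 31 10]
t=3: x=[0.0000 0.0000 0.0900 1.0000 4.5200 26.5000 11.8900] k=[0 0 3 1 7 26 9]
t=4: x=[0.0000 0.2700 2.5500 1.7200 8.1700 22.7600 10.5300] k=[0 0 0 4 11 22 11]
t=5: x=[0.0000 0.0000 0.3600 4.2700 11.3600 20.0200 11.9900] k=[0 0 0 5 14 21 12]
t=6: x=[0.0000 0.0000 0.4500 5.3600 13.8200 19.5600 12.8100] k=[0 0 1 8 17 20 16]
t=7: x=[0.0000 0.0900 1.5400 8.1800 16.4600 19.3700 16.3600] k=[0 0 0 6 14 21 13]
t=8: x=[0.0000 0.0000 0.5400 6.1800 13.9100 19.6500 13.7200] k=[0 0 3 9 13 19 17]
t=9: x=[0.0000 0.2700 3.2700 8.8200 13.1800 18.2800 17.1800] k=[0 1 0 11 14 15 15]
t=10: x=[0.0900 0.8200 1.0800 10.2800 13.8200 14.9100 15.0000] k=[3 1 3 7 15 16 13]
t=11: x=[2.8200 1.3600 3.1800 7.3600 14.3700 15.6400 13.2700] k=[5 2 0 9 17 15 11]
t=12: x=[4.7300 2.0900 0.9900 8.9100 16.1000 14.8200 11.3600] k=[7 0 0 12 18 12 14]
t=13: x=[6.3700 0.6300 1.0800 11.4600 16.9200 12.7200 13.8200] k=[8 0 0 8 16 11 15]
t=14: x=[7.2800 0.7200 0.7200 8.0000 14.8300 11.8100 14.6400] k=[7 3 3 9 14 9 17]
t=15: x=[6.6400 3.3600 3.5400 8.9100 13.1000 10.1700 16.2800] k=[5 4 5 11 11 12 13]
t=16: x=[4.9100 4.1800 5.4500 10.4600 11.0900 12.0000 12.9100] k=[7 3 7 11 12 14 11]
t=17: x=[6.6400 3.7200 7.0000 10.7300 12.0900 13.5500 11.2700] k=[6 4 4 11 15 16 13]
t=18: x=[5.8200 4.1800 4.6300 10.7300 14.7300 15.6400 13.2700] k=[3 6 5 8 12 17 12]
t=19: x=[3.2700 5.6400 5.3600 8.0900 12.0900 16.1000 12.4500] k=[5 9 3 9 14 13 13]
t=20: x=[5.3600 8.1000 4.0800 8.9100 13.4600 13.0900 13.0000] k=[2 11 1 9 11 12 10]
t=21: x=[2.8100 9.2900 2.6200 8.4600 10.9100 11.7300 10.1800] k=[4 11 4 10 8 9 8]
t=22: x=[4.6300 9.7400 5.1700 9.2800 8.2700 8.8200 8.0900] k=[5 10 6 9 6 11 7]
t=23: x=[5.4500 9.1900 6.6300 8.4600 6.7200 10.1900 7.3600] k=[7 10 7 11 5 13 8]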